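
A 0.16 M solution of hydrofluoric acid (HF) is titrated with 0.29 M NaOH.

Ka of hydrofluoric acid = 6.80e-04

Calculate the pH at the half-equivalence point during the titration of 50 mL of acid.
pH = pKa = 3.17

At the half-equivalence point, [HA] = [A⁻], so by Henderson–Hasselbalch pH = pKa + log(1) = pKa.
pKa = −log(6.80e-04) = 3.17.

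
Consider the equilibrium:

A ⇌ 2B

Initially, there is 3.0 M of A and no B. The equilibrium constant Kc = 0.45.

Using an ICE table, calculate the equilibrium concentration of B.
[B] = 1.055 M

ICE: [A] = 3.0 − x, [B] = 2x.
Kc = (2x)²/(3.0 − x) = 0.45 ⇒ 4x² + 0.45x − 1.35 = 0.
x = (−0.45 + √(0.45² + 4·4·1.35))/(2·4) = (−0.45 + √21.803)/8 = 0.52741.
[B] = 2x = 1.055 M.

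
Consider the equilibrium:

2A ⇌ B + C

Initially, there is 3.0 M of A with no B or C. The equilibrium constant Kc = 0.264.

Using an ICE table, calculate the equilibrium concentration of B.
[B] = 0.760 M

ICE: [A] = 3.0 − 2x, [B] = [C] = x.
Kc = x²/(3.0 − 2x)² = 0.264 ⇒ √Kc = x/(3.0 − 2x).
x = √0.264·3.0/(1 + 2√0.264) = 0.51381·3.0/2.0276 = 0.76022.
[B] = x = 0.760 M.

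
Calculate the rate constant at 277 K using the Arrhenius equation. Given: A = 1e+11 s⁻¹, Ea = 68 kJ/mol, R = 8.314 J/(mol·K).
1.50e-02 s⁻¹

k = A·exp(-Ea/(R·T)) = 1e+11·exp(-68000/(8.314·277)) = 1e+11·exp(-29.5270) = 1e+11·1.5017e-13 = 1.50e-02 s⁻¹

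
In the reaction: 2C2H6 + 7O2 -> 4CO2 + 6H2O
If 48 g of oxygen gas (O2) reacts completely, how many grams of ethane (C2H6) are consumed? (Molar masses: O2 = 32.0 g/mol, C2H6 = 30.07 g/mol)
Moles of O2 = 48 g ÷ 32.0 g/mol = 1.5 mol
Mole ratio: 2 mol C2H6 / 7 mol O2
Moles of C2H6 = 1.5 × (2/7) = 0.428571 mol
Mass of C2H6 = 0.428571 mol × 30.07 g/mol = 12.89 g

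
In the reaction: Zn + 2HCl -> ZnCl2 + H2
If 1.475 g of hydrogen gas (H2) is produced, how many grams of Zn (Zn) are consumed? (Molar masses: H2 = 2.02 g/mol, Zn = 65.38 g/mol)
Moles of H2 = 1.475 g ÷ 2.02 g/mol = 0.730198 mol
Mole ratio: 1 mol Zn / 1 mol H2
Moles of Zn = 0.730198 × (1/1) = 0.730198 mol
Mass of Zn = 0.730198 mol × 65.38 g/mol = 47.74 g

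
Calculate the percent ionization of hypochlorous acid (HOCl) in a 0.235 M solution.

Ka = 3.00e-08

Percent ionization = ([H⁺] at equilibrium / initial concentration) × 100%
Percent ionization = 0.0357%

Let x = [H⁺]. Ka = x²/(C - x) ⇒ x² + (3.00e-08)x - (3.00e-08)(0.235) = 0. x = 8.3949e-05. Percent = (8.3949e-05/0.235) × 100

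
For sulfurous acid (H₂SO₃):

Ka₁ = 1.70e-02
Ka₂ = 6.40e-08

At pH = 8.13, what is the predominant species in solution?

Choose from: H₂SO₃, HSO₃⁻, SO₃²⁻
SO₃²⁻

pKa1 = 1.77, pKa2 = 7.19. Each pKa is the crossover between adjacent species; pH = 8.13 lies in the region where SO₃²⁻ predominates.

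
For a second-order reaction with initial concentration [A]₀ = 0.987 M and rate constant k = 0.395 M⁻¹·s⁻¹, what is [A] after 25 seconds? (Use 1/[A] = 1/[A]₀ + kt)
0.0918 M

1/[A] = 1/[A]₀ + k·t = 1/0.987 + (0.395)·(25) = 1.0132 + 9.8750 = 10.8882
[A] = 1/10.8882 = 0.0918 M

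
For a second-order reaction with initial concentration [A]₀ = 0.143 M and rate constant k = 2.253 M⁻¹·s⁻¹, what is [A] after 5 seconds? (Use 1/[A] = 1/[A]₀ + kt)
0.0548 M

1/[A] = 1/[A]₀ + k·t = 1/0.143 + (2.253)·(5) = 6.9930 + 11.2650 = 18.2580
[A] = 1/18.2580 = 0.0548 M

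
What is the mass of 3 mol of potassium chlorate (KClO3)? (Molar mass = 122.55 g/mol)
Mass = 3 mol × 122.55 g/mol = 367.6 g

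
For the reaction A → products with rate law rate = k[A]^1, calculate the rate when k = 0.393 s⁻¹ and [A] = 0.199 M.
0.07821 M/s

rate = k·[A]^1 = 0.393·(0.199)^1 = 0.393·0.199 = 0.07821 M/s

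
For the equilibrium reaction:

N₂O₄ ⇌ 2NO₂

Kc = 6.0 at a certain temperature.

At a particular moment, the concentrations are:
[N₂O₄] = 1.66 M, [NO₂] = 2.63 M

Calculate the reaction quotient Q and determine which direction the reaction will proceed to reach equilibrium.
Q = 4.167, Q < K, reaction proceeds forward (toward products)

Q = ([NO₂]^2) / ([N₂O₄])
  = ((2.63)^2) / ((1.66)) = 6.9169/1.66 = 4.167
Since Q = 4.167 < Kc = 6.0, the reaction proceeds forward (toward products) to reach equilibrium.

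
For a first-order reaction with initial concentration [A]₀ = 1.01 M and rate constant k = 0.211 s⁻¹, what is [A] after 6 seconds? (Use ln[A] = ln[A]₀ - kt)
0.2848 M

ln[A] = ln[A]₀ - k·t = ln(1.01) - (0.211)·(6) = 0.0100 - 1.2660 = -1.2560
[A] = e^(-1.2560) = 0.2848 M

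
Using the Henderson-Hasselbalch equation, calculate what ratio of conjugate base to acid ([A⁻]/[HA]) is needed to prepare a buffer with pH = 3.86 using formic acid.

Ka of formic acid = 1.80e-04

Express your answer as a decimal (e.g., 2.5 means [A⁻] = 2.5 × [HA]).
[A⁻]/[HA] = 1.304

pKa = −log(1.80e-04) = 3.7447. pH = pKa + log([A⁻]/[HA]). 3.86 = 3.7447 + log(ratio). log(ratio) = 3.86 − 3.7447 = 0.1153. ratio = 10^(0.1153) = 1.304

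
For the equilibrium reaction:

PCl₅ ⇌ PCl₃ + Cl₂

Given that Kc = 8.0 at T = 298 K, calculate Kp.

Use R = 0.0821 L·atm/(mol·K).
K_p = 195.7264

Δn = (moles gaseous products) − (moles gaseous reactants) = 1
T = 298 K; RT = 0.0821 × 298 = 24.4658
Kp = Kc·(RT)^Δn = 8.0 × (24.4658)^1 = 8.0 × 24.4658 = 195.7264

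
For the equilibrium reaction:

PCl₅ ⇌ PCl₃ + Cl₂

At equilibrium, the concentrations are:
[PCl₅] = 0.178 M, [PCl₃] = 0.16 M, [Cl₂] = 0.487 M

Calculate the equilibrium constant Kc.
K_c = 0.4378

Kc = ([PCl₃] × [Cl₂]) / ([PCl₅])
   = ((0.16)·(0.487)) / ((0.178))
   = 0.07792 / 0.178 = 0.4378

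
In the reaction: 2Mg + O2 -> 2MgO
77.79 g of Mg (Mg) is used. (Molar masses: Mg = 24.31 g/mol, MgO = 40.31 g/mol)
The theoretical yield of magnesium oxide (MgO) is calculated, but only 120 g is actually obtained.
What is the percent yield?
Moles of Mg = 77.79 g ÷ 24.31 g/mol = 3.19992 mol
Mole ratio: 2 mol MgO / 2 mol Mg
Moles of MgO = 3.19992 × (2/2) = 3.19992 mol
Theoretical yield = 3.19992 mol × 40.31 g/mol = 128.99 g
Actual yield = 120 g
Percent yield = (120 / 128.99) × 100% = 93.0%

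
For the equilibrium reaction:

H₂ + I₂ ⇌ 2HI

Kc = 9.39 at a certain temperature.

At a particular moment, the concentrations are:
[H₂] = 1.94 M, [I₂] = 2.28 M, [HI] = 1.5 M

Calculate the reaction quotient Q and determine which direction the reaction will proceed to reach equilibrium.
Q = 0.509, Q < K, reaction proceeds forward (toward products)

Q = ([HI]^2) / ([H₂] × [I₂])
  = ((1.5)^2) / ((1.94)·(2.28)) = 2.25/4.4232 = 0.5087
Since Q = 0.5087 < Kc = 9.39, the reaction proceeds forward (toward products) to reach equilibrium.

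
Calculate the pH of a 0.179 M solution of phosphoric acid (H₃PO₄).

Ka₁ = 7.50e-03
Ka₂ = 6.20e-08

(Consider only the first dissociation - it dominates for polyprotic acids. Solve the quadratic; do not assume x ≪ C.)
pH = 1.48

x² + Ka₁·x − Ka₁·C = 0 with Ka₁ = 7.50e-03, C = 0.179.
x = (−Ka₁ + √(Ka₁² + 4·Ka₁·C))/2 = 3.3082e-02 M, so pH = 1.48.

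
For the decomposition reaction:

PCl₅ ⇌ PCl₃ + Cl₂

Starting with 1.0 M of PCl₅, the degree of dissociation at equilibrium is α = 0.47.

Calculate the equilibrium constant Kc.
K_c = 0.4168

x = α·[A]₀ = 0.47 × 1.0 = 0.47 M dissociated.
At eq: [PCl₅] = 1.0 − 0.47 = 0.53 M; [PCl₃] = [Cl₂] = x = 0.47 M.
Kc = [PCl₃][Cl₂]/[PCl₅] = (0.47)²/0.53 = 0.4168.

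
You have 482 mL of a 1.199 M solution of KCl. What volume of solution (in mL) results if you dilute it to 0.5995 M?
Using M₁V₁ = M₂V₂:
1.199 × 482 = 0.5995 × V₂
V₂ = (1.199 × 482) / 0.5995 = 964 mL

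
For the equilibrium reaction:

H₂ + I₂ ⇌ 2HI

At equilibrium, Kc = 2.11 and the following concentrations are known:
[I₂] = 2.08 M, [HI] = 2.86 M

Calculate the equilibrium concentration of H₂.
[H₂] = 1.8637 M

Kc = ([HI]^2) / ([H₂] × [I₂]) = 2.11
[H₂]^1 = (product terms)/(Kc · other reactant terms) = 8.1796 / (2.11 · 2.08) = 1.8637
[H₂] = 1.8637 M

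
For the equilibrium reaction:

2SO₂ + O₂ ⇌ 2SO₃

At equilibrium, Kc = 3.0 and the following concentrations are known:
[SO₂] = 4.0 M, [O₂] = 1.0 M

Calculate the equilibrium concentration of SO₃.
[SO₃] = 6.9282 M

Kc = ([SO₃]^2) / ([SO₂]^2 × [O₂]) = 3.0
[SO₃]^2 = Kc · (reactant terms)/(other product terms) = 3.0 · 16 / 1 = 48
[SO₃] = (48)^(1/2) = 6.9282 M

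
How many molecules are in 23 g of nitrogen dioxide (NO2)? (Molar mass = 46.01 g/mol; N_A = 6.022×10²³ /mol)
Moles = 23 g ÷ 46.01 g/mol = 0.499891 mol
Molecules = 0.499891 mol × 6.022×10²³ /mol = 3.010e+23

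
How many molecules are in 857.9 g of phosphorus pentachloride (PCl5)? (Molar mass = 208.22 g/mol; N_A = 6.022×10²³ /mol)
Moles = 857.9 g ÷ 208.22 g/mol = 4.12016 mol
Molecules = 4.12016 mol × 6.022×10²³ /mol = 2.481e+24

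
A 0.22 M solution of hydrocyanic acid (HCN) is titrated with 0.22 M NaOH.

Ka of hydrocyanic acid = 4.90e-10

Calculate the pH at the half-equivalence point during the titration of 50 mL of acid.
pH = pKa = 9.31

At the half-equivalence point, [HA] = [A⁻], so by Henderson–Hasselbalch pH = pKa + log(1) = pKa.
pKa = −log(4.90e-10) = 9.31.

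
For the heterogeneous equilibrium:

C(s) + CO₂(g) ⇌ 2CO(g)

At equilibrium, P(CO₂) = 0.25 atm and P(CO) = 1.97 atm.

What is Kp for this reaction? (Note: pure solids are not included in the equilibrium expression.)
K_p = 15.524

Solid C is excluded.
Kp = P(CO)²/P(CO₂) = (1.97)²/0.25 = 3.881/0.25 = 15.524.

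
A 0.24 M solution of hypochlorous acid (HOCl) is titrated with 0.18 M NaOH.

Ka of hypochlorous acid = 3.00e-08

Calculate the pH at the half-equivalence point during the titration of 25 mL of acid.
pH = pKa = 7.52

At the half-equivalence point, [HA] = [A⁻], so by Henderson–Hasselbalch pH = pKa + log(1) = pKa.
pKa = −log(3.00e-08) = 7.52.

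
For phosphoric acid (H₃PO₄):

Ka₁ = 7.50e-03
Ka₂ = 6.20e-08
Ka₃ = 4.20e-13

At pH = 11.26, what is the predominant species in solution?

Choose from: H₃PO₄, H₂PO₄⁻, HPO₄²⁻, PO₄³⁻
HPO₄²⁻

pKa1 = 2.12, pKa2 = 7.21, pKa3 = 12.38. Each pKa is the crossover between adjacent species; pH = 11.26 lies in the region where HPO₄²⁻ predominates.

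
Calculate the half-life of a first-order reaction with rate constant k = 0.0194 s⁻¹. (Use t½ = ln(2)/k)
35.73 s

t½ = ln(2)/k = 0.6931/0.0194 = 35.73 s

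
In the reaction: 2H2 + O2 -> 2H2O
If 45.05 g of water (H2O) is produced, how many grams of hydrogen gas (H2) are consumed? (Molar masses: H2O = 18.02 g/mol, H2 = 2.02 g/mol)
Moles of H2O = 45.05 g ÷ 18.02 g/mol = 2.5 mol
Mole ratio: 2 mol H2 / 2 mol H2O
Moles of H2 = 2.5 × (2/2) = 2.5 mol
Mass of H2 = 2.5 mol × 2.02 g/mol = 5.05 g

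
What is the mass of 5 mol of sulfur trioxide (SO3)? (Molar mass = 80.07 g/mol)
Mass = 5 mol × 80.07 g/mol = 400.3 g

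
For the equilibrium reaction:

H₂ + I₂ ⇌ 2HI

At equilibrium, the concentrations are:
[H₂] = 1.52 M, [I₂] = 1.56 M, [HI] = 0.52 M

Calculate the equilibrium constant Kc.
K_c = 0.1140

Kc = ([HI]^2) / ([H₂] × [I₂])
   = ((0.52)^2) / ((1.52)·(1.56))
   = 0.2704 / 2.3712 = 0.1140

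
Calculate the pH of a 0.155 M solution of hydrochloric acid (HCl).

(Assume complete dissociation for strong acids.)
pH = 0.81

[H⁺] = 0.155 M for strong acid. pH = -log[H⁺] = -log(0.155)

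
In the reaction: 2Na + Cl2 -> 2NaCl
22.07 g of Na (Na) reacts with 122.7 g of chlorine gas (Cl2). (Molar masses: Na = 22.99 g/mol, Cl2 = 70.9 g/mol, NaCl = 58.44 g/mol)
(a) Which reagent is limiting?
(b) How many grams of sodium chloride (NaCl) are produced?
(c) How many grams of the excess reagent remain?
(a) Na, (b) 56.1 g, (c) 88.67 g

Moles of Na = 22.07 g ÷ 22.99 g/mol = 0.959983 mol
Moles of Cl2 = 122.7 g ÷ 70.9 g/mol = 1.73061 mol
Moles ÷ coefficient: Na: 0.959983/2 = 0.48, Cl2: 1.73061/1 = 1.731
(a) Na has the smaller value, so Na is the limiting reagent.
(b) Moles of NaCl = 0.959983 mol Na × (2/2) = 0.959983 mol; mass = 0.959983 mol × 58.44 g/mol = 56.1 g
(c) Cl2 consumed = 0.959983 × (1/2) = 0.479991 mol; remaining = 1.73061 − 0.479991 = 1.25062 mol; mass = 1.25062 mol × 70.9 g/mol = 88.67 g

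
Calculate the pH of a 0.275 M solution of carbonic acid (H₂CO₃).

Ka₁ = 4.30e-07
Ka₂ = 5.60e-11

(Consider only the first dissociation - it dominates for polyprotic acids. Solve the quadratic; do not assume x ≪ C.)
pH = 3.46

x² + Ka₁·x − Ka₁·C = 0 with Ka₁ = 4.30e-07, C = 0.275.
x = (−Ka₁ + √(Ka₁² + 4·Ka₁·C))/2 = 3.4366e-04 M, so pH = 3.46.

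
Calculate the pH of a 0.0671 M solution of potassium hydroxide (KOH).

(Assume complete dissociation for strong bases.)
pH = 12.83

[OH⁻] = 0.0671 M for strong base. pOH = -log[OH⁻] = 1.17, pH = 14 - pOH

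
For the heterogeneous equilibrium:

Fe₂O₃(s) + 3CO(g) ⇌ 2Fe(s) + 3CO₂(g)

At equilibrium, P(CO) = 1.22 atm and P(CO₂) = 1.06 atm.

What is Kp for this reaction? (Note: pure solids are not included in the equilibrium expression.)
K_p = 0.656

Solids (Fe₂O₃, Fe) are excluded.
Kp = P(CO₂)³/P(CO)³ = (1.06)³/(1.22)³ = 1.191/1.816 = 0.656.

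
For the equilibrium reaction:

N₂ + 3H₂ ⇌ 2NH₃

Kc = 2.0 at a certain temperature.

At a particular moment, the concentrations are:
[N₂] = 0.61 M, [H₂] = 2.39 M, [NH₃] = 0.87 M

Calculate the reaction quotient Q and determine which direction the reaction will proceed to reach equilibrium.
Q = 0.091, Q < K, reaction proceeds forward (toward products)

Q = ([NH₃]^2) / ([N₂] × [H₂]^3)
  = ((0.87)^2) / ((0.61)·(2.39)^3) = 0.7569/8.3277 = 0.09089
Since Q = 0.09089 < Kc = 2.0, the reaction proceeds forward (toward products) to reach equilibrium.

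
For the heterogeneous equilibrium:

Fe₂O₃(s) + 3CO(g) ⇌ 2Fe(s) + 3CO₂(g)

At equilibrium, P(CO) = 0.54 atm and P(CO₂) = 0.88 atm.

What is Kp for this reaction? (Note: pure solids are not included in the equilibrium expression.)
K_p = 4.328

Solids (Fe₂O₃, Fe) are excluded.
Kp = P(CO₂)³/P(CO)³ = (0.88)³/(0.54)³ = 0.6815/0.1575 = 4.328.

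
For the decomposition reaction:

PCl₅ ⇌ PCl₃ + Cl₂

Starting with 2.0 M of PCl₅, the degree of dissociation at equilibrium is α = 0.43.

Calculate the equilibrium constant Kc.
K_c = 0.6488

x = α·[A]₀ = 0.43 × 2.0 = 0.86 M dissociated.
At eq: [PCl₅] = 2.0 − 0.86 = 1.14 M; [PCl₃] = [Cl₂] = x = 0.86 M.
Kc = [PCl₃][Cl₂]/[PCl₅] = (0.86)²/1.14 = 0.6488.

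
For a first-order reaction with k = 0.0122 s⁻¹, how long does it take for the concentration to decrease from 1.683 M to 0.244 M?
158.29 s

From ln[A] = ln[A]₀ - k·t: t = ln([A]₀/[A])/k = ln(1.683/0.244)/0.0122 = ln(6.8975)/0.0122 = 1.9312/0.0122 = 158.29 s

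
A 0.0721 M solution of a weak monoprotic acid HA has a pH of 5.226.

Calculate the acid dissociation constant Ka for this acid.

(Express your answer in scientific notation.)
K_a = 4.90e-10

[H⁺] = 10^(−pH) = 10^(−5.226) = 5.943e-06 M. For HA ⇌ H⁺ + A⁻, Ka = x²/(C − x) = (5.943e-06)²/(0.0721 − 5.943e-06) = 4.90e-10.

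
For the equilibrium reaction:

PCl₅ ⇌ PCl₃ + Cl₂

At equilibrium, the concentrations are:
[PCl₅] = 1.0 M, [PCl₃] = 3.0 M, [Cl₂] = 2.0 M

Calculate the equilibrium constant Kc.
K_c = 6.0000

Kc = ([PCl₃] × [Cl₂]) / ([PCl₅])
   = ((3.0)·(2.0)) / ((1.0))
   = 6 / 1 = 6.0000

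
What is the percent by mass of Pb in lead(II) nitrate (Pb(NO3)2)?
Mass of Pb in formula = 207.2 × 1 = 207.2 g/mol
Molar mass = 331.22 g/mol
% Pb = (207.2/331.22) × 100% = 62.56%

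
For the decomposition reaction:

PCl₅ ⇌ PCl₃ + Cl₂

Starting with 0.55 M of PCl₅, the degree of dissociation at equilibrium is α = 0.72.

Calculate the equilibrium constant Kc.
K_c = 1.0183

x = α·[A]₀ = 0.72 × 0.55 = 0.396 M dissociated.
At eq: [PCl₅] = 0.55 − 0.396 = 0.154 M; [PCl₃] = [Cl₂] = x = 0.396 M.
Kc = [PCl₃][Cl₂]/[PCl₅] = (0.396)²/0.154 = 1.018.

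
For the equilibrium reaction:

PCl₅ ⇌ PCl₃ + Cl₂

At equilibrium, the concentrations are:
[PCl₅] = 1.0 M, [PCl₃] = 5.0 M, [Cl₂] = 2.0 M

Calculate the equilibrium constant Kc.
K_c = 10.0000

Kc = ([PCl₃] × [Cl₂]) / ([PCl₅])
   = ((5.0)·(2.0)) / ((1.0))
   = 10 / 1 = 10.0000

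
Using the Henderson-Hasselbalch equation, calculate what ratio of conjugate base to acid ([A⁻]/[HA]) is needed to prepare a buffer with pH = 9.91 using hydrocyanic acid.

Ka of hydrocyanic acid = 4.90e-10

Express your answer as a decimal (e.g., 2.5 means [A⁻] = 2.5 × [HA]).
[A⁻]/[HA] = 3.983

pKa = −log(4.90e-10) = 9.3098. pH = pKa + log([A⁻]/[HA]). 9.91 = 9.3098 + log(ratio). log(ratio) = 9.91 − 9.3098 = 0.6002. ratio = 10^(0.6002) = 3.983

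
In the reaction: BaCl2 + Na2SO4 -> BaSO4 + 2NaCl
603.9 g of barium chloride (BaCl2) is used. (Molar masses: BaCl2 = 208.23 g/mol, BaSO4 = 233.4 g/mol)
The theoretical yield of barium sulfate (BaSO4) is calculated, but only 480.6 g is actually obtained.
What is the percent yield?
Moles of BaCl2 = 603.9 g ÷ 208.23 g/mol = 2.90016 mol
Mole ratio: 1 mol BaSO4 / 1 mol BaCl2
Moles of BaSO4 = 2.90016 × (1/1) = 2.90016 mol
Theoretical yield = 2.90016 mol × 233.4 g/mol = 676.9 g
Actual yield = 480.6 g
Percent yield = (480.6 / 676.9) × 100% = 71.0%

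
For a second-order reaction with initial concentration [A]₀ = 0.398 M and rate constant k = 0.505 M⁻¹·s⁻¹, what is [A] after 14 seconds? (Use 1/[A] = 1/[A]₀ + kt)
0.1044 M

1/[A] = 1/[A]₀ + k·t = 1/0.398 + (0.505)·(14) = 2.5126 + 7.0700 = 9.5826
[A] = 1/9.5826 = 0.1044 M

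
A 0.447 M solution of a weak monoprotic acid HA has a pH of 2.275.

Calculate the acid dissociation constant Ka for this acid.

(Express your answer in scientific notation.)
K_a = 6.38e-05

[H⁺] = 10^(−pH) = 10^(−2.275) = 5.309e-03 M. For HA ⇌ H⁺ + A⁻, Ka = x²/(C − x) = (5.309e-03)²/(0.447 − 5.309e-03) = 6.38e-05.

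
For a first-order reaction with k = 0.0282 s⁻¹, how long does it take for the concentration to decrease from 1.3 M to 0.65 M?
24.58 s

From ln[A] = ln[A]₀ - k·t: t = ln([A]₀/[A])/k = ln(1.3/0.65)/0.0282 = ln(2.0000)/0.0282 = 0.6931/0.0282 = 24.58 s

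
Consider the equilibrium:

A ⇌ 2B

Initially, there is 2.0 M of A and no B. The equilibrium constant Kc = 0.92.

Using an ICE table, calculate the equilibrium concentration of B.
[B] = 1.146 M

ICE: [A] = 2.0 − x, [B] = 2x.
Kc = (2x)²/(2.0 − x) = 0.92 ⇒ 4x² + 0.92x − 1.84 = 0.
x = (−0.92 + √(0.92² + 4·4·1.84))/(2·4) = (−0.92 + √30.286)/8 = 0.57291.
[B] = 2x = 1.146 M.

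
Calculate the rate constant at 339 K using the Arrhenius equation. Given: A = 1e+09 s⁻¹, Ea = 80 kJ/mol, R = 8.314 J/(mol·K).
4.71e-04 s⁻¹

k = A·exp(-Ea/(R·T)) = 1e+09·exp(-80000/(8.314·339)) = 1e+09·exp(-28.3844) = 1e+09·4.7076e-13 = 4.71e-04 s⁻¹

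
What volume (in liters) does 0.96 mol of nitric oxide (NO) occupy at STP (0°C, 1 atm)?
At STP, 1 mol of gas occupies 22.4 L
Volume = 0.96 mol × 22.4 L/mol = 21.50 L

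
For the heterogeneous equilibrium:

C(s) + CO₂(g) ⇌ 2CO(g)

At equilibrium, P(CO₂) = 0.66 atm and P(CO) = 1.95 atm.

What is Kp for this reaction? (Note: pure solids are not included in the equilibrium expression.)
K_p = 5.761

Solid C is excluded.
Kp = P(CO)²/P(CO₂) = (1.95)²/0.66 = 3.802/0.66 = 5.761.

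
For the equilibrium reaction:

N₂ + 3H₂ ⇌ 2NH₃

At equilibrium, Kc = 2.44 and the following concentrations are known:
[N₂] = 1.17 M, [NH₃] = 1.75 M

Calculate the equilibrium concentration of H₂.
[H₂] = 1.0237 M

Kc = ([NH₃]^2) / ([N₂] × [H₂]^3) = 2.44
[H₂]^3 = (product terms)/(Kc · other reactant terms) = 3.0625 / (2.44 · 1.17) = 1.0728
[H₂] = (1.0728)^(1/3) = 1.0237 M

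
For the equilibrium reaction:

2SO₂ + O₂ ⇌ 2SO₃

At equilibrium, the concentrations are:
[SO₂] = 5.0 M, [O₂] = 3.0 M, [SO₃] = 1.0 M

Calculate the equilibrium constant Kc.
K_c = 0.0133

Kc = ([SO₃]^2) / ([SO₂]^2 × [O₂])
   = ((1.0)^2) / ((5.0)^2·(3.0))
   = 1 / 75 = 0.0133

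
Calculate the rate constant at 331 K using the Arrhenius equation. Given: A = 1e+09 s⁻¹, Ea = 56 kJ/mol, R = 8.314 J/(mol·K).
1.45e+00 s⁻¹

k = A·exp(-Ea/(R·T)) = 1e+09·exp(-56000/(8.314·331)) = 1e+09·exp(-20.3493) = 1e+09·1.4535e-09 = 1.45e+00 s⁻¹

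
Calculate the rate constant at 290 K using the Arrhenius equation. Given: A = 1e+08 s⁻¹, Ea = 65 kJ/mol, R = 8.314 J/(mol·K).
1.96e-04 s⁻¹

k = A·exp(-Ea/(R·T)) = 1e+08·exp(-65000/(8.314·290)) = 1e+08·exp(-26.9591) = 1e+08·1.9580e-12 = 1.96e-04 s⁻¹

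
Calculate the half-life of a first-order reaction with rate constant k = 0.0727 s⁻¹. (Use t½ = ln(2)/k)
9.53 s

t½ = ln(2)/k = 0.6931/0.0727 = 9.53 s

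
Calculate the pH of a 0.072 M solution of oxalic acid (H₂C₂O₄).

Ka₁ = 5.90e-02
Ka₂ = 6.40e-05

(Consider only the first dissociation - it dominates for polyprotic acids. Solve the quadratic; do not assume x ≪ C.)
pH = 1.38

x² + Ka₁·x − Ka₁·C = 0 with Ka₁ = 5.90e-02, C = 0.072.
x = (−Ka₁ + √(Ka₁² + 4·Ka₁·C))/2 = 4.2042e-02 M, so pH = 1.38.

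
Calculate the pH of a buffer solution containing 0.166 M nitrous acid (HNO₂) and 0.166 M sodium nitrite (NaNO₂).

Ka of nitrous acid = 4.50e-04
pH = 3.35

pKa = -log(4.50e-04) = 3.35. pH = pKa + log([A⁻]/[HA]) = 3.35 + log(0.166/0.166)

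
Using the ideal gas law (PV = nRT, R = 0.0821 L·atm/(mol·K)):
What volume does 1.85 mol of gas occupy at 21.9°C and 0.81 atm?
T = 21.9°C + 273.15 = 295.05 K
V = nRT/P = (1.85 × 0.0821 × 295.05) / 0.81
V = 55.33 L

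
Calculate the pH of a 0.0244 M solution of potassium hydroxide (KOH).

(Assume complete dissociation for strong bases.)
pH = 12.39

[OH⁻] = 0.0244 M for strong base. pOH = -log[OH⁻] = 1.61, pH = 14 - pOH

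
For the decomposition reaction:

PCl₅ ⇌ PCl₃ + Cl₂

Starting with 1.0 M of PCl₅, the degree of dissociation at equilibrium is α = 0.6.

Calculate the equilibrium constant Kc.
K_c = 0.9000

x = α·[A]₀ = 0.6 × 1.0 = 0.6 M dissociated.
At eq: [PCl₅] = 1.0 − 0.6 = 0.4 M; [PCl₃] = [Cl₂] = x = 0.6 M.
Kc = [PCl₃][Cl₂]/[PCl₅] = (0.6)²/0.4 = 0.9.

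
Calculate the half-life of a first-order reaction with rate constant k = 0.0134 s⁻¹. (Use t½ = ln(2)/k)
51.73 s

t½ = ln(2)/k = 0.6931/0.0134 = 51.73 s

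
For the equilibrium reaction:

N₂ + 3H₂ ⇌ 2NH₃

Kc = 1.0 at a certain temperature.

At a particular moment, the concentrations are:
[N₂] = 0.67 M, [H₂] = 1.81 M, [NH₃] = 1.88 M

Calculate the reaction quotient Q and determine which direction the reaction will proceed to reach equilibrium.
Q = 0.890, Q < K, reaction proceeds forward (toward products)

Q = ([NH₃]^2) / ([N₂] × [H₂]^3)
  = ((1.88)^2) / ((0.67)·(1.81)^3) = 3.5344/3.9729 = 0.8896
Since Q = 0.8896 < Kc = 1.0, the reaction proceeds forward (toward products) to reach equilibrium.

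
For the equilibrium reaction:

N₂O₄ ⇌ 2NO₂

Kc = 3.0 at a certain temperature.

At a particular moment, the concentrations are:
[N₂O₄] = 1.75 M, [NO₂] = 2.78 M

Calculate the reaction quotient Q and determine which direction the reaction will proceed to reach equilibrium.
Q = 4.416, Q > K, reaction proceeds reverse (toward reactants)

Q = ([NO₂]^2) / ([N₂O₄])
  = ((2.78)^2) / ((1.75)) = 7.7284/1.75 = 4.416
Since Q = 4.416 > Kc = 3.0, the reaction proceeds reverse (toward reactants) to reach equilibrium.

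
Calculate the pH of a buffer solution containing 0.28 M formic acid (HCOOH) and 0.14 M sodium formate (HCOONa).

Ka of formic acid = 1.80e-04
pH = 3.44

pKa = -log(1.80e-04) = 3.74. pH = pKa + log([A⁻]/[HA]) = 3.74 + log(0.14/0.28)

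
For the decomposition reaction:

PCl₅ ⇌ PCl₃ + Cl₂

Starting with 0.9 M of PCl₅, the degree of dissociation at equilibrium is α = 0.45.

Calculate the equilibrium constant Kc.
K_c = 0.3314

x = α·[A]₀ = 0.45 × 0.9 = 0.405 M dissociated.
At eq: [PCl₅] = 0.9 − 0.405 = 0.495 M; [PCl₃] = [Cl₂] = x = 0.405 M.
Kc = [PCl₃][Cl₂]/[PCl₅] = (0.405)²/0.495 = 0.3314.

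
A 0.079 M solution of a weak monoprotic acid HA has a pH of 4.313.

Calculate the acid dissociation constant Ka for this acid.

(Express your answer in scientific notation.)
K_a = 3.00e-08

[H⁺] = 10^(−pH) = 10^(−4.313) = 4.864e-05 M. For HA ⇌ H⁺ + A⁻, Ka = x²/(C − x) = (4.864e-05)²/(0.079 − 4.864e-05) = 3.00e-08.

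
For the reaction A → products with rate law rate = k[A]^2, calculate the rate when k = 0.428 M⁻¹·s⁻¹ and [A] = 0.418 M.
0.07478 M/s

rate = k·[A]^2 = 0.428·(0.418)^2 = 0.428·0.174724 = 0.07478 M/s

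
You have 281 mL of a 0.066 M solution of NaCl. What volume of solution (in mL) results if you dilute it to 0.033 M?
Using M₁V₁ = M₂V₂:
0.066 × 281 = 0.033 × V₂
V₂ = (0.066 × 281) / 0.033 = 562 mL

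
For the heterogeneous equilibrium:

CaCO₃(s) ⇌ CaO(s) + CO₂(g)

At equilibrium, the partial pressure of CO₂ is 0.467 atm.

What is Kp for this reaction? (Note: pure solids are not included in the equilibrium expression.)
K_p = 0.467

Solids (CaCO₃, CaO) have activity 1 and are excluded.
Kp = P(CO₂) = 0.467.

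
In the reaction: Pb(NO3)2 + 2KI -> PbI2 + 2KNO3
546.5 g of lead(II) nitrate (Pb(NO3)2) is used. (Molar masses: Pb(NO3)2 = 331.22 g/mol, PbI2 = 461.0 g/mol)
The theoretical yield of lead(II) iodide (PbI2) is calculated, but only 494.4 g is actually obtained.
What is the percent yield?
Moles of Pb(NO3)2 = 546.5 g ÷ 331.22 g/mol = 1.64996 mol
Mole ratio: 1 mol PbI2 / 1 mol Pb(NO3)2
Moles of PbI2 = 1.64996 × (1/1) = 1.64996 mol
Theoretical yield = 1.64996 mol × 461.0 g/mol = 760.63 g
Actual yield = 494.4 g
Percent yield = (494.4 / 760.63) × 100% = 65.0%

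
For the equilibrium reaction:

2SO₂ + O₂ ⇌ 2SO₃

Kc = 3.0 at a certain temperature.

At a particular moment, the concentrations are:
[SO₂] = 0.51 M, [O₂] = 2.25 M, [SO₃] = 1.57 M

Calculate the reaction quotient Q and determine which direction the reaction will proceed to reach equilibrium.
Q = 4.212, Q > K, reaction proceeds reverse (toward reactants)

Q = ([SO₃]^2) / ([SO₂]^2 × [O₂])
  = ((1.57)^2) / ((0.51)^2·(2.25)) = 2.4649/0.58522 = 4.212
Since Q = 4.212 > Kc = 3.0, the reaction proceeds reverse (toward reactants) to reach equilibrium.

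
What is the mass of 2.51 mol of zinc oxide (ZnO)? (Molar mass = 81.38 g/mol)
Mass = 2.51 mol × 81.38 g/mol = 204.3 g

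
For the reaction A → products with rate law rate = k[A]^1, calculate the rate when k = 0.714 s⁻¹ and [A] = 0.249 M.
0.1778 M/s

rate = k·[A]^1 = 0.714·(0.249)^1 = 0.714·0.249 = 0.1778 M/s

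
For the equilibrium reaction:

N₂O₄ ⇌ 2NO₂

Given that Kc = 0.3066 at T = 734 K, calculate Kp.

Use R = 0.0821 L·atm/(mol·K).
K_p = 18.4761

Δn = (moles gaseous products) − (moles gaseous reactants) = 1
T = 734 K; RT = 0.0821 × 734 = 60.2614
Kp = Kc·(RT)^Δn = 0.3066 × (60.2614)^1 = 0.3066 × 60.2614 = 18.4761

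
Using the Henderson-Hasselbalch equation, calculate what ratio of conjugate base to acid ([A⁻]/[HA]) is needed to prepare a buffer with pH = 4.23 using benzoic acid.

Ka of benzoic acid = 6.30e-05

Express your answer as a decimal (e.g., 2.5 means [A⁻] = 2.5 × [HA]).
[A⁻]/[HA] = 1.070

pKa = −log(6.30e-05) = 4.2007. pH = pKa + log([A⁻]/[HA]). 4.23 = 4.2007 + log(ratio). log(ratio) = 4.23 − 4.2007 = 0.0293. ratio = 10^(0.0293) = 1.070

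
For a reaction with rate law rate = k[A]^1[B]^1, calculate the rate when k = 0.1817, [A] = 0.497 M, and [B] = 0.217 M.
0.0196 M/s

rate = k·[A]^1·[B]^1 = 0.1817·(0.497)^1·(0.217)^1 = 0.1817·0.497·0.217 = 0.0196 M/s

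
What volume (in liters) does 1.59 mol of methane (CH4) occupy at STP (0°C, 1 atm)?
At STP, 1 mol of gas occupies 22.4 L
Volume = 1.59 mol × 22.4 L/mol = 35.62 L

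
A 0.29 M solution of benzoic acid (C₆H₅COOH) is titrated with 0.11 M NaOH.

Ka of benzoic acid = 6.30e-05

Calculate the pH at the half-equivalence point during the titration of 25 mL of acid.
pH = pKa = 4.20

At the half-equivalence point, [HA] = [A⁻], so by Henderson–Hasselbalch pH = pKa + log(1) = pKa.
pKa = −log(6.30e-05) = 4.20.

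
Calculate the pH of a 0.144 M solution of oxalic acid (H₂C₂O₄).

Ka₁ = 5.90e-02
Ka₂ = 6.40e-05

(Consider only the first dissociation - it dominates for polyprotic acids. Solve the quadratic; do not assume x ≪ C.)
pH = 1.17

x² + Ka₁·x − Ka₁·C = 0 with Ka₁ = 5.90e-02, C = 0.144.
x = (−Ka₁ + √(Ka₁² + 4·Ka₁·C))/2 = 6.7279e-02 M, so pH = 1.17.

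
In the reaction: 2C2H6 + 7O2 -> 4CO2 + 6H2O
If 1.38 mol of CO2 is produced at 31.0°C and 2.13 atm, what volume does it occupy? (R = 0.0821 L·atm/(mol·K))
T = 31.0°C + 273.15 = 304.15 K
V = nRT/P = (1.38 × 0.0821 × 304.15) / 2.13
V = 16.18 L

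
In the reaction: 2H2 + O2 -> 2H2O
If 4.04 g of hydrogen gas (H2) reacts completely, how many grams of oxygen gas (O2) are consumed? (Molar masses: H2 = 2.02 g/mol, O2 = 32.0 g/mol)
Moles of H2 = 4.04 g ÷ 2.02 g/mol = 2 mol
Mole ratio: 1 mol O2 / 2 mol H2
Moles of O2 = 2 × (1/2) = 1 mol
Mass of O2 = 1 mol × 32.0 g/mol = 32 g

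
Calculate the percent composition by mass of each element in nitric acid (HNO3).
H: 1.60%, N: 22.23%, O: 76.17%

Molar mass of HNO3 = 63.02 g/mol
% H = (1 × 1.008) / 63.02 × 100% = 1.008 / 63.02 × 100% = 1.60%
% N = (1 × 14.01) / 63.02 × 100% = 14.01 / 63.02 × 100% = 22.23%
% O = (3 × 16.0) / 63.02 × 100% = 48 / 63.02 × 100% = 76.17%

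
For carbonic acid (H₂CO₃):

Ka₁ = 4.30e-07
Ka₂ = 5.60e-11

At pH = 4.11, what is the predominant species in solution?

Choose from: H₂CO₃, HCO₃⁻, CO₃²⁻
H₂CO₃

pKa1 = 6.37, pKa2 = 10.25. Each pKa is the crossover between adjacent species; pH = 4.11 lies in the region where H₂CO₃ predominates.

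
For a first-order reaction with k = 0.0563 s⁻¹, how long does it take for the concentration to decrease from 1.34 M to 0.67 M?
12.31 s

From ln[A] = ln[A]₀ - k·t: t = ln([A]₀/[A])/k = ln(1.34/0.67)/0.0563 = ln(2.0000)/0.0563 = 0.6931/0.0563 = 12.31 s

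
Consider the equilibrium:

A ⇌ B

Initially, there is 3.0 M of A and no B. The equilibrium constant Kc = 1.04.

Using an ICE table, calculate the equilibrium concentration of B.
[B] = 1.529 M

ICE: [A] = 3.0 − x, [B] = x.
Kc = x/(3.0 − x) = 1.04 ⇒ x = 1.04·3.0/(1 + 1.04) = 3.12/2.04 = 1.529.
[B] = x = 1.529 M.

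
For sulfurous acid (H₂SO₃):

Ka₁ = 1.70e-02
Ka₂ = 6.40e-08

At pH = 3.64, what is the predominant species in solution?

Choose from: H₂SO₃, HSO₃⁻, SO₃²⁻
HSO₃⁻

pKa1 = 1.77, pKa2 = 7.19. Each pKa is the crossover between adjacent species; pH = 3.64 lies in the region where HSO₃⁻ predominates.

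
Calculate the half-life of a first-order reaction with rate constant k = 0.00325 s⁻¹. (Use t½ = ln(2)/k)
213.28 s

t½ = ln(2)/k = 0.6931/0.00325 = 213.28 s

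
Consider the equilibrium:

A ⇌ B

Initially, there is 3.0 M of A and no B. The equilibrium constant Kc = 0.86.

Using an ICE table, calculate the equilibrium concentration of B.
[B] = 1.387 M

ICE: [A] = 3.0 − x, [B] = x.
Kc = x/(3.0 − x) = 0.86 ⇒ x = 0.86·3.0/(1 + 0.86) = 2.58/1.86 = 1.387.
[B] = x = 1.387 M.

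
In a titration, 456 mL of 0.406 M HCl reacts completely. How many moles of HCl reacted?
Moles = Molarity × Volume (L)
Moles = 0.406 M × 0.456 L = 0.1851 mol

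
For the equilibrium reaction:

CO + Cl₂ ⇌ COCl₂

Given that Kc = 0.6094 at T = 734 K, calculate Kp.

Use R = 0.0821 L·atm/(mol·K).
K_p = 0.0101

Δn = (moles gaseous products) − (moles gaseous reactants) = -1
T = 734 K; RT = 0.0821 × 734 = 60.2614
Kp = Kc·(RT)^Δn = 0.6094 × (60.2614)^-1 = 0.6094 × 0.0165944 = 0.0101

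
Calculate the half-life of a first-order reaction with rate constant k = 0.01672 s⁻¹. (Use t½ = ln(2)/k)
41.46 s

t½ = ln(2)/k = 0.6931/0.01672 = 41.46 s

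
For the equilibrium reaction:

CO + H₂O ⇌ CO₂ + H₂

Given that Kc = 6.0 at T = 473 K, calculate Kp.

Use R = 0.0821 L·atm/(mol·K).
K_p = 6.0000

Δn = (moles gaseous products) − (moles gaseous reactants) = 0
T = 473 K; RT = 0.0821 × 473 = 38.8333
Kp = Kc·(RT)^Δn = 6.0 × (38.8333)^0 = 6.0 × 1 = 6.0000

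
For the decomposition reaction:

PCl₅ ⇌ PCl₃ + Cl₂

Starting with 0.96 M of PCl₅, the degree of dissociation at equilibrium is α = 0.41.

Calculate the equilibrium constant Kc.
K_c = 0.2735

x = α·[A]₀ = 0.41 × 0.96 = 0.3936 M dissociated.
At eq: [PCl₅] = 0.96 − 0.3936 = 0.5664 M; [PCl₃] = [Cl₂] = x = 0.3936 M.
Kc = [PCl₃][Cl₂]/[PCl₅] = (0.3936)²/0.5664 = 0.2735.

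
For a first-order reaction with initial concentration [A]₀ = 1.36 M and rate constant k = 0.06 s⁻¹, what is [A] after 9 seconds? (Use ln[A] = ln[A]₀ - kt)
0.7925 M

ln[A] = ln[A]₀ - k·t = ln(1.36) - (0.06)·(9) = 0.3075 - 0.5400 = -0.2325
[A] = e^(-0.2325) = 0.7925 M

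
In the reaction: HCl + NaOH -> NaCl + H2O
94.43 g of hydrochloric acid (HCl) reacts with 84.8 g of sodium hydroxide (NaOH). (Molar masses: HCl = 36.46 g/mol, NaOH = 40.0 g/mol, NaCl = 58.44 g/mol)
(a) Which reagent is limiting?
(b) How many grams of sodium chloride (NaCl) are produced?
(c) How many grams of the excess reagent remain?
(a) NaOH, (b) 123.9 g, (c) 17.13 g

Moles of HCl = 94.43 g ÷ 36.46 g/mol = 2.58996 mol
Moles of NaOH = 84.8 g ÷ 40.0 g/mol = 2.12 mol
Moles ÷ coefficient: HCl: 2.58996/1 = 2.59, NaOH: 2.12/1 = 2.12
(a) NaOH has the smaller value, so NaOH is the limiting reagent.
(b) Moles of NaCl = 2.12 mol NaOH × (1/1) = 2.12 mol; mass = 2.12 mol × 58.44 g/mol = 123.9 g
(c) HCl consumed = 2.12 × (1/1) = 2.12 mol; remaining = 2.58996 − 2.12 = 0.469962 mol; mass = 0.469962 mol × 36.46 g/mol = 17.13 g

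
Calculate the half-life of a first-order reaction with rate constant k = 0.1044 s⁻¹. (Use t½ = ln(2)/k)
6.64 s

t½ = ln(2)/k = 0.6931/0.1044 = 6.64 s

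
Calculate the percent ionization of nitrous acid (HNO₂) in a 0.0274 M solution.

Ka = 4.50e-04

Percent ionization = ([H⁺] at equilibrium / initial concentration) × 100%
Percent ionization = 12%

Let x = [H⁺]. Ka = x²/(C - x) ⇒ x² + (4.50e-04)x - (4.50e-04)(0.0274) = 0. x = 3.2936e-03. Percent = (3.2936e-03/0.0274) × 100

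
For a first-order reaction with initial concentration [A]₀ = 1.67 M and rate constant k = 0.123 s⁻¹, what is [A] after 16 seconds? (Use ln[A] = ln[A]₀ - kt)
0.2334 M

ln[A] = ln[A]₀ - k·t = ln(1.67) - (0.123)·(16) = 0.5128 - 1.9680 = -1.4552
[A] = e^(-1.4552) = 0.2334 M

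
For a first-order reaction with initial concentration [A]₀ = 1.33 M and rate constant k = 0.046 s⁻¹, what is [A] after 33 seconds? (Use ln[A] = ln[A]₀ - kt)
0.2915 M

ln[A] = ln[A]₀ - k·t = ln(1.33) - (0.046)·(33) = 0.2852 - 1.5180 = -1.2328
[A] = e^(-1.2328) = 0.2915 M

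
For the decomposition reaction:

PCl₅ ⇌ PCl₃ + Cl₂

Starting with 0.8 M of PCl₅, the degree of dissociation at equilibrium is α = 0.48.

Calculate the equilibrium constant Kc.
K_c = 0.3545

x = α·[A]₀ = 0.48 × 0.8 = 0.384 M dissociated.
At eq: [PCl₅] = 0.8 − 0.384 = 0.416 M; [PCl₃] = [Cl₂] = x = 0.384 M.
Kc = [PCl₃][Cl₂]/[PCl₅] = (0.384)²/0.416 = 0.3545.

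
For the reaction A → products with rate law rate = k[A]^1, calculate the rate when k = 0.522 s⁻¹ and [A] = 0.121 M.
0.06316 M/s

rate = k·[A]^1 = 0.522·(0.121)^1 = 0.522·0.121 = 0.06316 M/s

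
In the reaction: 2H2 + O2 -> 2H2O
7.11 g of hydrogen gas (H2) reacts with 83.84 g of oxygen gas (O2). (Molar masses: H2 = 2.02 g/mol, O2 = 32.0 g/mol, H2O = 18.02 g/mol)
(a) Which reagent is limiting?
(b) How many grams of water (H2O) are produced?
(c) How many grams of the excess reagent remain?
(a) H2, (b) 63.43 g, (c) 27.52 g

Moles of H2 = 7.11 g ÷ 2.02 g/mol = 3.5198 mol
Moles of O2 = 83.84 g ÷ 32.0 g/mol = 2.62 mol
Moles ÷ coefficient: H2: 3.5198/2 = 1.76, O2: 2.62/1 = 2.62
(a) H2 has the smaller value, so H2 is the limiting reagent.
(b) Moles of H2O = 3.5198 mol H2 × (2/2) = 3.5198 mol; mass = 3.5198 mol × 18.02 g/mol = 63.43 g
(c) O2 consumed = 3.5198 × (1/2) = 1.7599 mol; remaining = 2.62 − 1.7599 = 0.860099 mol; mass = 0.860099 mol × 32.0 g/mol = 27.52 g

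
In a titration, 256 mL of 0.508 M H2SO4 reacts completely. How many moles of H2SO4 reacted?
Moles = Molarity × Volume (L)
Moles = 0.508 M × 0.256 L = 0.13 mol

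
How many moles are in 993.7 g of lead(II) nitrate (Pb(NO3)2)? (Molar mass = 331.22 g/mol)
Moles = 993.7 g ÷ 331.22 g/mol = 3 mol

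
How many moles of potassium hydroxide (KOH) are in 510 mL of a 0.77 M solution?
Moles = Molarity × Volume (L)
Moles = 0.77 M × 0.51 L = 0.3927 mol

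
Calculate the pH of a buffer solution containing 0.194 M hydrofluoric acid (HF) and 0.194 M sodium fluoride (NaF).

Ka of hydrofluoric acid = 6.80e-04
pH = 3.17

pKa = -log(6.80e-04) = 3.17. pH = pKa + log([A⁻]/[HA]) = 3.17 + log(0.194/0.194)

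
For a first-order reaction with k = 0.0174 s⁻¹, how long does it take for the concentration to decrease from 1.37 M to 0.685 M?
39.84 s

From ln[A] = ln[A]₀ - k·t: t = ln([A]₀/[A])/k = ln(1.37/0.685)/0.0174 = ln(2.0000)/0.0174 = 0.6931/0.0174 = 39.84 s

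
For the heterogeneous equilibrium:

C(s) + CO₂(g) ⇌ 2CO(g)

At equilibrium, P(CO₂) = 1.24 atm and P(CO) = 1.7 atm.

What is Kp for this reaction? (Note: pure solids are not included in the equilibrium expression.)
K_p = 2.331

Solid C is excluded.
Kp = P(CO)²/P(CO₂) = (1.7)²/1.24 = 2.89/1.24 = 2.331.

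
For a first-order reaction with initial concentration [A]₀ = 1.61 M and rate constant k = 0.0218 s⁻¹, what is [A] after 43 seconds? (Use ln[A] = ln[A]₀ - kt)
0.6305 M

ln[A] = ln[A]₀ - k·t = ln(1.61) - (0.0218)·(43) = 0.4762 - 0.9374 = -0.4612
[A] = e^(-0.4612) = 0.6305 M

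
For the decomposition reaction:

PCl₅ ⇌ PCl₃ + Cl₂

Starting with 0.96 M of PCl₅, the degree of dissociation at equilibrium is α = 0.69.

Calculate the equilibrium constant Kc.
K_c = 1.4744

x = α·[A]₀ = 0.69 × 0.96 = 0.6624 M dissociated.
At eq: [PCl₅] = 0.96 − 0.6624 = 0.2976 M; [PCl₃] = [Cl₂] = x = 0.6624 M.
Kc = [PCl₃][Cl₂]/[PCl₅] = (0.6624)²/0.2976 = 1.474.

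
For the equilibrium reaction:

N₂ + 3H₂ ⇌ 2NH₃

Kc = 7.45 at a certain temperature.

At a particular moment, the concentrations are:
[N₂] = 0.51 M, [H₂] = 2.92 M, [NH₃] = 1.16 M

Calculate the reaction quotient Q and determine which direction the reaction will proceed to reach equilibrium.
Q = 0.106, Q < K, reaction proceeds forward (toward products)

Q = ([NH₃]^2) / ([N₂] × [H₂]^3)
  = ((1.16)^2) / ((0.51)·(2.92)^3) = 1.3456/12.698 = 0.106
Since Q = 0.106 < Kc = 7.45, the reaction proceeds forward (toward products) to reach equilibrium.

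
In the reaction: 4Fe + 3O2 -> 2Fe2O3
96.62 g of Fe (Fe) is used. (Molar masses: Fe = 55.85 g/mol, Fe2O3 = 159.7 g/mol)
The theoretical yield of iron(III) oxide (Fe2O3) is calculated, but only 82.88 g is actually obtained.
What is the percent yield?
Moles of Fe = 96.62 g ÷ 55.85 g/mol = 1.72999 mol
Mole ratio: 2 mol Fe2O3 / 4 mol Fe
Moles of Fe2O3 = 1.72999 × (2/4) = 0.864996 mol
Theoretical yield = 0.864996 mol × 159.7 g/mol = 138.14 g
Actual yield = 82.88 g
Percent yield = (82.88 / 138.14) × 100% = 60.0%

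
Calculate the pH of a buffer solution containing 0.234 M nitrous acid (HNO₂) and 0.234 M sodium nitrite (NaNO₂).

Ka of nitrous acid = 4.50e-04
pH = 3.35

pKa = -log(4.50e-04) = 3.35. pH = pKa + log([A⁻]/[HA]) = 3.35 + log(0.234/0.234)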